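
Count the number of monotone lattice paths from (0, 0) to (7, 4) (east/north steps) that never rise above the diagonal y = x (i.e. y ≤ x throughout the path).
Number of paths = 165

By the reflection principle (André's argument), the number of monotone paths to (7, 4) with n ≤ m that never go above y = x is C(11, 7) − C(11, 8) = 330 − 165 = 165.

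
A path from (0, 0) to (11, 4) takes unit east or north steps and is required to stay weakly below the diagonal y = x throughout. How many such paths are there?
Number of paths = 910

By the reflection principle (André's argument), the number of monotone paths to (11, 4) with n ≤ m that never go above y = x is C(15, 11) − C(15, 12) = 1365 − 455 = 910.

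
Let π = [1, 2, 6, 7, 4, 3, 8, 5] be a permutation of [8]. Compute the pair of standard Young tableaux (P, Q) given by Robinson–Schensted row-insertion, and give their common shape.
P = [1, 2, 3, 5, 8] / [4, 7] / [6];  Q = [1, 2, 3, 4, 7] / [5, 8] / [6];  common shape = (5, 2, 1)

Row-insert the values π_1, π_2, … into P one at a time, bumping the leftmost entry strictly greater than the inserted value down to the next row. The recording tableau Q records, in position (i, j), the step at which that cell was added to P.
  Insert 1 (step 1): P = [1];  Q = [1]
  Insert 2 (step 2): P = [1, 2];  Q = [1, 2]
  Insert 6 (step 3): P = [1, 2, 6];  Q = [1, 2, 3]
  Insert 7 (step 4): P = [1, 2, 6, 7];  Q = [1, 2, 3, 4]
  Insert 4 (step 5): P = [1, 2, 4, 7] / [6];  Q = [1, 2, 3, 4] / [5]
  Insert 3 (step 6): P = [1, 2, 3, 7] / [4] / [6];  Q = [1, 2, 3, 4] / [5] / [6]
  Insert 8 (step 7): P = [1, 2, 3, 7, 8] / [4] / [6];  Q = [1, 2, 3, 4, 7] / [5] / [6]
  Insert 5 (step 8): P = [1, 2, 3, 5, 8] / [4, 7] / [6];  Q = [1, 2, 3, 4, 7] / [5, 8] / [6]
Final shape: (5, 2, 1).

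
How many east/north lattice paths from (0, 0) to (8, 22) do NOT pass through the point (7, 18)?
Number of paths = 3449425

Total paths from (0, 0) to (8, 22): C(30, 8) = 5852925. Paths through (7, 18): (paths (0, 0) → (7, 18)) × (paths (7, 18) → (8, 22)) = C(25, 7) · C(5, 1) = 480700 · 5 = 2403500. Avoidance count = 5852925 − 2403500 = 3449425.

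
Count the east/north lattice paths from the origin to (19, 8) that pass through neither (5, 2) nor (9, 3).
Number of paths = 1060770

Inclusion–exclusion. Total paths: C(27, 19) = 2220075. Through P₁: C(7, 5)·C(20, 14) = 813960. Through P₂: C(12, 9)·C(15, 10) = 660660. Since P₁ is strictly southwest of P₂, a monotone path through both must visit P₁ then P₂; paths through both = C(7, 5)·C(5, 4)·C(15, 10) = 315315. Avoid both = 2220075 − 813960 − 660660 + 315315 = 1060770.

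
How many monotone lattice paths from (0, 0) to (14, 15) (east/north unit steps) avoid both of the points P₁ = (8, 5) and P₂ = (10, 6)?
Number of paths = 64287359

Inclusion–exclusion. Total paths: C(29, 14) = 77558760. Through P₁: C(13, 8)·C(16, 6) = 10306296. Through P₂: C(16, 10)·C(13, 4) = 5725720. Since P₁ is strictly southwest of P₂, a monotone path through both must visit P₁ then P₂; paths through both = C(13, 8)·C(3, 2)·C(13, 4) = 2760615. Avoid both = 77558760 − 10306296 − 5725720 + 2760615 = 64287359.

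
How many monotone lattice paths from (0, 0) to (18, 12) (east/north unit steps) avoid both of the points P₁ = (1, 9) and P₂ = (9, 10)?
Number of paths = 81405985

Inclusion–exclusion. Total paths: C(30, 18) = 86493225. Through P₁: C(10, 1)·C(20, 17) = 11400. Through P₂: C(19, 9)·C(11, 9) = 5080790. Since P₁ is strictly southwest of P₂, a monotone path through both must visit P₁ then P₂; paths through both = C(10, 1)·C(9, 8)·C(11, 9) = 4950. Avoid both = 86493225 − 11400 − 5080790 + 4950 = 81405985.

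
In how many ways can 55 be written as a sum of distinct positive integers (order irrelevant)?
q(55) = 6378

A partition into distinct parts is a strictly decreasing sequence summing to n. The recurrence d(n, m) = d(n, m−1) + d(n−m, m−1) (use part m at most once) with q(n) = d(n, n) gives q(55) = 6378. (Euler's theorem: # distinct-part partitions = # odd-part partitions.)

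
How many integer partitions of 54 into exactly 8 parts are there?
p(54, 8 parts) = 19805

Partitions of n into exactly k parts are in bijection with partitions of n − k into at most k parts (subtract 1 from each part). So p(54, exactly 8) = p(46, parts ≤ 8). Computing via the recurrence p(m, j) = p(m, j−1) + p(m−j, j) gives 19805.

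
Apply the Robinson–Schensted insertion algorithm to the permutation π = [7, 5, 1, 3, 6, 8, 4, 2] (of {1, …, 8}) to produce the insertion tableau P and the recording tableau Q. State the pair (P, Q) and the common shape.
P = [1, 2, 4, 8] / [3, 6] / [5] / [7];  Q = [1, 4, 5, 6] / [2, 7] / [3] / [8];  common shape = (4, 2, 1, 1)

Row-insert the values π_1, π_2, … into P one at a time, bumping the leftmost entry strictly greater than the inserted value down to the next row. The recording tableau Q records, in position (i, j), the step at which that cell was added to P.
  Insert 7 (step 1): P = [7];  Q = [1]
  Insert 5 (step 2): P = [5] / [7];  Q = [1] / [2]
  Insert 1 (step 3): P = [1] / [5] / [7];  Q = [1] / [2] / [3]
  Insert 3 (step 4): P = [1, 3] / [5] / [7];  Q = [1, 4] / [2] / [3]
  Insert 6 (step 5): P = [1, 3, 6] / [5] / [7];  Q = [1, 4, 5] / [2] / [3]
  Insert 8 (step 6): P = [1, 3, 6, 8] / [5] / [7];  Q = [1, 4, 5, 6] / [2] / [3]
  Insert 4 (step 7): P = [1, 3, 4, 8] / [5, 6] / [7];  Q = [1, 4, 5, 6] / [2, 7] / [3]
  Insert 2 (step 8): P = [1, 2, 4, 8] / [3, 6] / [5] / [7];  Q = [1, 4, 5, 6] / [2, 7] / [3] / [8]
Final shape: (4, 2, 1, 1).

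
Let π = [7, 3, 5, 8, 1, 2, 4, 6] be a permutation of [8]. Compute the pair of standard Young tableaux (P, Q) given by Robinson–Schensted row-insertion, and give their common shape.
P = [1, 2, 4, 6] / [3, 5, 8] / [7];  Q = [1, 3, 4, 8] / [2, 6, 7] / [5];  common shape = (4, 3, 1)

Row-insert the values π_1, π_2, … into P one at a time, bumping the leftmost entry strictly greater than the inserted value down to the next row. The recording tableau Q records, in position (i, j), the step at which that cell was added to P.
  Insert 7 (step 1): P = [7];  Q = [1]
  Insert 3 (step 2): P = [3] / [7];  Q = [1] / [2]
  Insert 5 (step 3): P = [3, 5] / [7];  Q = [1, 3] / [2]
  Insert 8 (step 4): P = [3, 5, 8] / [7];  Q = [1, 3, 4] / [2]
  Insert 1 (step 5): P = [1, 5, 8] / [3] / [7];  Q = [1, 3, 4] / [2] / [5]
  Insert 2 (step 6): P = [1, 2, 8] / [3, 5] / [7];  Q = [1, 3, 4] / [2, 6] / [5]
  Insert 4 (step 7): P = [1, 2, 4] / [3, 5, 8] / [7];  Q = [1, 3, 4] / [2, 6, 7] / [5]
  Insert 6 (step 8): P = [1, 2, 4, 6] / [3, 5, 8] / [7];  Q = [1, 3, 4, 8] / [2, 6, 7] / [5]
Final shape: (4, 3, 1).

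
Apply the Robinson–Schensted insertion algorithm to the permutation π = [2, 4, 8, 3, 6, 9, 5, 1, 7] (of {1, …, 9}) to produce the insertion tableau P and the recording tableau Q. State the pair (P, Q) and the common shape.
P = [1, 3, 5, 7] / [2, 6, 9] / [4] / [8];  Q = [1, 2, 3, 6] / [4, 5, 9] / [7] / [8];  common shape = (4, 3, 1, 1)

Row-insert the values π_1, π_2, … into P one at a time, bumping the leftmost entry strictly greater than the inserted value down to the next row. The recording tableau Q records, in position (i, j), the step at which that cell was added to P.
  Insert 2 (step 1): P = [2];  Q = [1]
  Insert 4 (step 2): P = [2, 4];  Q = [1, 2]
  Insert 8 (step 3): P = [2, 4, 8];  Q = [1, 2, 3]
  Insert 3 (step 4): P = [2, 3, 8] / [4];  Q = [1, 2, 3] / [4]
  Insert 6 (step 5): P = [2, 3, 6] / [4, 8];  Q = [1, 2, 3] / [4, 5]
  Insert 9 (step 6): P = [2, 3, 6, 9] / [4, 8];  Q = [1, 2, 3, 6] / [4, 5]
  Insert 5 (step 7): P = [2, 3, 5, 9] / [4, 6] / [8];  Q = [1, 2, 3, 6] / [4, 5] / [7]
  Insert 1 (step 8): P = [1, 3, 5, 9] / [2, 6] / [4] / [8];  Q = [1, 2, 3, 6] / [4, 5] / [7] / [8]
  Insert 7 (step 9): P = [1, 3, 5, 7] / [2, 6, 9] / [4] / [8];  Q = [1, 2, 3, 6] / [4, 5, 9] / [7] / [8]
Final shape: (4, 3, 1, 1).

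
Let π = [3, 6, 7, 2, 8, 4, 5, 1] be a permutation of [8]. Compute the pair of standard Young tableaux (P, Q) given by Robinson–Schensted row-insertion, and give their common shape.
P = [1, 4, 5, 8] / [2, 6, 7] / [3];  Q = [1, 2, 3, 5] / [4, 6, 7] / [8];  common shape = (4, 3, 1)

Row-insert the values π_1, π_2, … into P one at a time, bumping the leftmost entry strictly greater than the inserted value down to the next row. The recording tableau Q records, in position (i, j), the step at which that cell was added to P.
  Insert 3 (step 1): P = [3];  Q = [1]
  Insert 6 (step 2): P = [3, 6];  Q = [1, 2]
  Insert 7 (step 3): P = [3, 6, 7];  Q = [1, 2, 3]
  Insert 2 (step 4): P = [2, 6, 7] / [3];  Q = [1, 2, 3] / [4]
  Insert 8 (step 5): P = [2, 6, 7, 8] / [3];  Q = [1, 2, 3, 5] / [4]
  Insert 4 (step 6): P = [2, 4, 7, 8] / [3, 6];  Q = [1, 2, 3, 5] / [4, 6]
  Insert 5 (step 7): P = [2, 4, 5, 8] / [3, 6, 7];  Q = [1, 2, 3, 5] / [4, 6, 7]
  Insert 1 (step 8): P = [1, 4, 5, 8] / [2, 6, 7] / [3];  Q = [1, 2, 3, 5] / [4, 6, 7] / [8]
Final shape: (4, 3, 1).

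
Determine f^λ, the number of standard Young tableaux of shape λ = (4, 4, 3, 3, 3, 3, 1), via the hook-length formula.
# SYT of shape (4, 4, 3, 3, 3, 3, 1) = 49884120

Hook-length formula: f^λ = n! / Π hook(c), product over all cells c of the Young diagram. For λ = (4, 4, 3, 3, 3, 3, 1), n = 21 boxes. Hook lengths by row (left-to-right, top-to-bottom): [10, 8, 7, 2]; [9, 7, 6, 1]; [7, 5, 4]; [6, 4, 3]; [5, 3, 2]; [4, 2, 1]; [1]. Product of hooks = 1024192512000. So f^λ = 21! / 1024192512000 = 51090942171709440000 / 1024192512000 = 49884120.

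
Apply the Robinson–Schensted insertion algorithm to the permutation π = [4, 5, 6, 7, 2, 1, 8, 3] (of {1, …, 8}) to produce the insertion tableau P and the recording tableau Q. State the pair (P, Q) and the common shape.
P = [1, 3, 6, 7, 8] / [2, 5] / [4];  Q = [1, 2, 3, 4, 7] / [5, 8] / [6];  common shape = (5, 2, 1)

Row-insert the values π_1, π_2, … into P one at a time, bumping the leftmost entry strictly greater than the inserted value down to the next row. The recording tableau Q records, in position (i, j), the step at which that cell was added to P.
  Insert 4 (step 1): P = [4];  Q = [1]
  Insert 5 (step 2): P = [4, 5];  Q = [1, 2]
  Insert 6 (step 3): P = [4, 5, 6];  Q = [1, 2, 3]
  Insert 7 (step 4): P = [4, 5, 6, 7];  Q = [1, 2, 3, 4]
  Insert 2 (step 5): P = [2, 5, 6, 7] / [4];  Q = [1, 2, 3, 4] / [5]
  Insert 1 (step 6): P = [1, 5, 6, 7] / [2] / [4];  Q = [1, 2, 3, 4] / [5] / [6]
  Insert 8 (step 7): P = [1, 5, 6, 7, 8] / [2] / [4];  Q = [1, 2, 3, 4, 7] / [5] / [6]
  Insert 3 (step 8): P = [1, 3, 6, 7, 8] / [2, 5] / [4];  Q = [1, 2, 3, 4, 7] / [5, 8] / [6]
Final shape: (5, 2, 1).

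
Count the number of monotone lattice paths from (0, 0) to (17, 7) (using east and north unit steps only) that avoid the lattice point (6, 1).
Number of paths = 259472

Total paths from (0, 0) to (17, 7): C(24, 17) = 346104. Paths through (6, 1): (paths (0, 0) → (6, 1)) × (paths (6, 1) → (17, 7)) = C(7, 6) · C(17, 11) = 7 · 12376 = 86632. Avoidance count = 346104 − 86632 = 259472.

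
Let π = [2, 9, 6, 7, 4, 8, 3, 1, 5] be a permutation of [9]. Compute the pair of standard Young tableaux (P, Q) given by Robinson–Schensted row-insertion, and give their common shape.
P = [1, 3, 5, 8] / [2, 7] / [4] / [6] / [9];  Q = [1, 2, 4, 6] / [3, 9] / [5] / [7] / [8];  common shape = (4, 2, 1, 1, 1)

Row-insert the values π_1, π_2, … into P one at a time, bumping the leftmost entry strictly greater than the inserted value down to the next row. The recording tableau Q records, in position (i, j), the step at which that cell was added to P.
  Insert 2 (step 1): P = [2];  Q = [1]
  Insert 9 (step 2): P = [2, 9];  Q = [1, 2]
  Insert 6 (step 3): P = [2, 6] / [9];  Q = [1, 2] / [3]
  Insert 7 (step 4): P = [2, 6, 7] / [9];  Q = [1, 2, 4] / [3]
  Insert 4 (step 5): P = [2, 4, 7] / [6] / [9];  Q = [1, 2, 4] / [3] / [5]
  Insert 8 (step 6): P = [2, 4, 7, 8] / [6] / [9];  Q = [1, 2, 4, 6] / [3] / [5]
  Insert 3 (step 7): P = [2, 3, 7, 8] / [4] / [6] / [9];  Q = [1, 2, 4, 6] / [3] / [5] / [7]
  Insert 1 (step 8): P = [1, 3, 7, 8] / [2] / [4] / [6] / [9];  Q = [1, 2, 4, 6] / [3] / [5] / [7] / [8]
  Insert 5 (step 9): P = [1, 3, 5, 8] / [2, 7] / [4] / [6] / [9];  Q = [1, 2, 4, 6] / [3, 9] / [5] / [7] / [8]
Final shape: (4, 2, 1, 1, 1).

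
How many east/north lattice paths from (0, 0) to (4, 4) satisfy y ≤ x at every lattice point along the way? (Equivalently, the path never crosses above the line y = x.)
Number of paths = 14

By the reflection principle (André's argument), the number of monotone paths to (4, 4) with n ≤ m that never go above y = x is C(8, 4) − C(8, 5) = 70 − 56 = 14.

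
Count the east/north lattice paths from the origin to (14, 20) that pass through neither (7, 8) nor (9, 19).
Number of paths = 1029299040

Inclusion–exclusion. Total paths: C(34, 14) = 1391975640. Through P₁: C(15, 7)·C(19, 7) = 324246780. Through P₂: C(28, 9)·C(6, 5) = 41441400. Since P₁ is strictly southwest of P₂, a monotone path through both must visit P₁ then P₂; paths through both = C(15, 7)·C(13, 2)·C(6, 5) = 3011580. Avoid both = 1391975640 − 324246780 − 41441400 + 3011580 = 1029299040.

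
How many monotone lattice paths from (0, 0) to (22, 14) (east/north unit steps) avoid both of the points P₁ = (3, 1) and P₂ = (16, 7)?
Number of paths = 2172347436

Inclusion–exclusion. Total paths: C(36, 22) = 3796297200. Through P₁: C(4, 3)·C(32, 19) = 1389494400. Through P₂: C(23, 16)·C(13, 6) = 420689412. Since P₁ is strictly southwest of P₂, a monotone path through both must visit P₁ then P₂; paths through both = C(4, 3)·C(19, 13)·C(13, 6) = 186234048. Avoid both = 3796297200 − 1389494400 − 420689412 + 186234048 = 2172347436.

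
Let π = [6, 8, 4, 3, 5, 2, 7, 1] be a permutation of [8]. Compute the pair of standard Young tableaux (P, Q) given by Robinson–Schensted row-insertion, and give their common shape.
P = [1, 5, 7] / [2, 8] / [3] / [4] / [6];  Q = [1, 2, 7] / [3, 5] / [4] / [6] / [8];  common shape = (3, 2, 1, 1, 1)

Row-insert the values π_1, π_2, … into P one at a time, bumping the leftmost entry strictly greater than the inserted value down to the next row. The recording tableau Q records, in position (i, j), the step at which that cell was added to P.
  Insert 6 (step 1): P = [6];  Q = [1]
  Insert 8 (step 2): P = [6, 8];  Q = [1, 2]
  Insert 4 (step 3): P = [4, 8] / [6];  Q = [1, 2] / [3]
  Insert 3 (step 4): P = [3, 8] / [4] / [6];  Q = [1, 2] / [3] / [4]
  Insert 5 (step 5): P = [3, 5] / [4, 8] / [6];  Q = [1, 2] / [3, 5] / [4]
  Insert 2 (step 6): P = [2, 5] / [3, 8] / [4] / [6];  Q = [1, 2] / [3, 5] / [4] / [6]
  Insert 7 (step 7): P = [2, 5, 7] / [3, 8] / [4] / [6];  Q = [1, 2, 7] / [3, 5] / [4] / [6]
  Insert 1 (step 8): P = [1, 5, 7] / [2, 8] / [3] / [4] / [6];  Q = [1, 2, 7] / [3, 5] / [4] / [6] / [8]
Final shape: (3, 2, 1, 1, 1).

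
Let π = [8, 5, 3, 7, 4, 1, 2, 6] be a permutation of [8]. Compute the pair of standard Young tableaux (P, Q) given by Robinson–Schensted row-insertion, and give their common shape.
P = [1, 2, 6] / [3, 4] / [5, 7] / [8];  Q = [1, 4, 8] / [2, 5] / [3, 7] / [6];  common shape = (3, 2, 2, 1)

Row-insert the values π_1, π_2, … into P one at a time, bumping the leftmost entry strictly greater than the inserted value down to the next row. The recording tableau Q records, in position (i, j), the step at which that cell was added to P.
  Insert 8 (step 1): P = [8];  Q = [1]
  Insert 5 (step 2): P = [5] / [8];  Q = [1] / [2]
  Insert 3 (step 3): P = [3] / [5] / [8];  Q = [1] / [2] / [3]
  Insert 7 (step 4): P = [3, 7] / [5] / [8];  Q = [1, 4] / [2] / [3]
  Insert 4 (step 5): P = [3, 4] / [5, 7] / [8];  Q = [1, 4] / [2, 5] / [3]
  Insert 1 (step 6): P = [1, 4] / [3, 7] / [5] / [8];  Q = [1, 4] / [2, 5] / [3] / [6]
  Insert 2 (step 7): P = [1, 2] / [3, 4] / [5, 7] / [8];  Q = [1, 4] / [2, 5] / [3, 7] / [6]
  Insert 6 (step 8): P = [1, 2, 6] / [3, 4] / [5, 7] / [8];  Q = [1, 4, 8] / [2, 5] / [3, 7] / [6]
Final shape: (3, 2, 2, 1).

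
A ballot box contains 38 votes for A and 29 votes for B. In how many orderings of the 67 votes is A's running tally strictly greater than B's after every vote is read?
Strict-lead orderings = 1059393756123022320

Total orderings of the 67 votes with 38 for A: C(67, 38) = 7886597962249166160. By the Bertrand ballot formula (Cycle Lemma / reflection principle), the number of orderings in which A is strictly ahead of B throughout is (p − q)/(p + q) · C(p + q, p) = (38 − 29)/(38 + 29) · 7886597962249166160 = 1059393756123022320.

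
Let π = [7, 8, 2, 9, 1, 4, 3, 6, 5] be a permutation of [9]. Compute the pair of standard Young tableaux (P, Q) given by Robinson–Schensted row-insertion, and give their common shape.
P = [1, 3, 5] / [2, 4, 6] / [7, 8, 9];  Q = [1, 2, 4] / [3, 6, 8] / [5, 7, 9];  common shape = (3, 3, 3)

Row-insert the values π_1, π_2, … into P one at a time, bumping the leftmost entry strictly greater than the inserted value down to the next row. The recording tableau Q records, in position (i, j), the step at which that cell was added to P.
  Insert 7 (step 1): P = [7];  Q = [1]
  Insert 8 (step 2): P = [7, 8];  Q = [1, 2]
  Insert 2 (step 3): P = [2, 8] / [7];  Q = [1, 2] / [3]
  Insert 9 (step 4): P = [2, 8, 9] / [7];  Q = [1, 2, 4] / [3]
  Insert 1 (step 5): P = [1, 8, 9] / [2] / [7];  Q = [1, 2, 4] / [3] / [5]
  Insert 4 (step 6): P = [1, 4, 9] / [2, 8] / [7];  Q = [1, 2, 4] / [3, 6] / [5]
  Insert 3 (step 7): P = [1, 3, 9] / [2, 4] / [7, 8];  Q = [1, 2, 4] / [3, 6] / [5, 7]
  Insert 6 (step 8): P = [1, 3, 6] / [2, 4, 9] / [7, 8];  Q = [1, 2, 4] / [3, 6, 8] / [5, 7]
  Insert 5 (step 9): P = [1, 3, 5] / [2, 4, 6] / [7, 8, 9];  Q = [1, 2, 4] / [3, 6, 8] / [5, 7, 9]
Final shape: (3, 3, 3).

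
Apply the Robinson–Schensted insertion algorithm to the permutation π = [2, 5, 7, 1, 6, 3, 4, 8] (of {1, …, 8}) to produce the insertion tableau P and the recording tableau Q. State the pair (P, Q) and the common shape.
P = [1, 3, 4, 8] / [2, 5, 6] / [7];  Q = [1, 2, 3, 8] / [4, 5, 7] / [6];  common shape = (4, 3, 1)

Row-insert the values π_1, π_2, … into P one at a time, bumping the leftmost entry strictly greater than the inserted value down to the next row. The recording tableau Q records, in position (i, j), the step at which that cell was added to P.
  Insert 2 (step 1): P = [2];  Q = [1]
  Insert 5 (step 2): P = [2, 5];  Q = [1, 2]
  Insert 7 (step 3): P = [2, 5, 7];  Q = [1, 2, 3]
  Insert 1 (step 4): P = [1, 5, 7] / [2];  Q = [1, 2, 3] / [4]
  Insert 6 (step 5): P = [1, 5, 6] / [2, 7];  Q = [1, 2, 3] / [4, 5]
  Insert 3 (step 6): P = [1, 3, 6] / [2, 5] / [7];  Q = [1, 2, 3] / [4, 5] / [6]
  Insert 4 (step 7): P = [1, 3, 4] / [2, 5, 6] / [7];  Q = [1, 2, 3] / [4, 5, 7] / [6]
  Insert 8 (step 8): P = [1, 3, 4, 8] / [2, 5, 6] / [7];  Q = [1, 2, 3, 8] / [4, 5, 7] / [6]
Final shape: (4, 3, 1).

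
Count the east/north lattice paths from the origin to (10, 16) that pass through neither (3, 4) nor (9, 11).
Number of paths = 2900755

Inclusion–exclusion. Total paths: C(26, 10) = 5311735. Through P₁: C(7, 3)·C(19, 7) = 1763580. Through P₂: C(20, 9)·C(6, 1) = 1007760. Since P₁ is strictly southwest of P₂, a monotone path through both must visit P₁ then P₂; paths through both = C(7, 3)·C(13, 6)·C(6, 1) = 360360. Avoid both = 5311735 − 1763580 − 1007760 + 360360 = 2900755.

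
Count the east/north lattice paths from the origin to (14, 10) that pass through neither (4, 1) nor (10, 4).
Number of paths = 1377356

Inclusion–exclusion. Total paths: C(24, 14) = 1961256. Through P₁: C(5, 4)·C(19, 10) = 461890. Through P₂: C(14, 10)·C(10, 4) = 210210. Since P₁ is strictly southwest of P₂, a monotone path through both must visit P₁ then P₂; paths through both = C(5, 4)·C(9, 6)·C(10, 4) = 88200. Avoid both = 1961256 − 461890 − 210210 + 88200 = 1377356.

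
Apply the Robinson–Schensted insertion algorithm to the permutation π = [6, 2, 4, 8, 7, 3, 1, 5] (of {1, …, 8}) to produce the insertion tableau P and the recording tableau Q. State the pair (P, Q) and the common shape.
P = [1, 3, 5] / [2, 7] / [4, 8] / [6];  Q = [1, 3, 4] / [2, 5] / [6, 8] / [7];  common shape = (3, 2, 2, 1)

Row-insert the values π_1, π_2, … into P one at a time, bumping the leftmost entry strictly greater than the inserted value down to the next row. The recording tableau Q records, in position (i, j), the step at which that cell was added to P.
  Insert 6 (step 1): P = [6];  Q = [1]
  Insert 2 (step 2): P = [2] / [6];  Q = [1] / [2]
  Insert 4 (step 3): P = [2, 4] / [6];  Q = [1, 3] / [2]
  Insert 8 (step 4): P = [2, 4, 8] / [6];  Q = [1, 3, 4] / [2]
  Insert 7 (step 5): P = [2, 4, 7] / [6, 8];  Q = [1, 3, 4] / [2, 5]
  Insert 3 (step 6): P = [2, 3, 7] / [4, 8] / [6];  Q = [1, 3, 4] / [2, 5] / [6]
  Insert 1 (step 7): P = [1, 3, 7] / [2, 8] / [4] / [6];  Q = [1, 3, 4] / [2, 5] / [6] / [7]
  Insert 5 (step 8): P = [1, 3, 5] / [2, 7] / [4, 8] / [6];  Q = [1, 3, 4] / [2, 5] / [6, 8] / [7]
Final shape: (3, 2, 2, 1).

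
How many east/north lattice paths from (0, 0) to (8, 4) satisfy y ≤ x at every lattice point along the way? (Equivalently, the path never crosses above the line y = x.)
Number of paths = 275

By the reflection principle (André's argument), the number of monotone paths to (8, 4) with n ≤ m that never go above y = x is C(12, 8) − C(12, 9) = 495 − 220 = 275.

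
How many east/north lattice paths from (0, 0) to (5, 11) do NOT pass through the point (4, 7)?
Number of paths = 2718

Total paths from (0, 0) to (5, 11): C(16, 5) = 4368. Paths through (4, 7): (paths (0, 0) → (4, 7)) × (paths (4, 7) → (5, 11)) = C(11, 4) · C(5, 1) = 330 · 5 = 1650. Avoidance count = 4368 − 1650 = 2718.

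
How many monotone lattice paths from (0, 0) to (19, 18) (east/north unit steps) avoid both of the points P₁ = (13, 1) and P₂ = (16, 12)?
Number of paths = 15116219286

Inclusion–exclusion. Total paths: C(37, 19) = 17672631900. Through P₁: C(14, 13)·C(23, 6) = 1413258. Through P₂: C(28, 16)·C(9, 3) = 2555427420. Since P₁ is strictly southwest of P₂, a monotone path through both must visit P₁ then P₂; paths through both = C(14, 13)·C(14, 3)·C(9, 3) = 428064. Avoid both = 17672631900 − 1413258 − 2555427420 + 428064 = 15116219286.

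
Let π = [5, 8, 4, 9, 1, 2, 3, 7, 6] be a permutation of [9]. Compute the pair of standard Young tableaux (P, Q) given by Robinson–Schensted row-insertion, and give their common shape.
P = [1, 2, 3, 6] / [4, 7, 9] / [5, 8];  Q = [1, 2, 4, 8] / [3, 6, 7] / [5, 9];  common shape = (4, 3, 2)

Row-insert the values π_1, π_2, … into P one at a time, bumping the leftmost entry strictly greater than the inserted value down to the next row. The recording tableau Q records, in position (i, j), the step at which that cell was added to P.
  Insert 5 (step 1): P = [5];  Q = [1]
  Insert 8 (step 2): P = [5, 8];  Q = [1, 2]
  Insert 4 (step 3): P = [4, 8] / [5];  Q = [1, 2] / [3]
  Insert 9 (step 4): P = [4, 8, 9] / [5];  Q = [1, 2, 4] / [3]
  Insert 1 (step 5): P = [1, 8, 9] / [4] / [5];  Q = [1, 2, 4] / [3] / [5]
  Insert 2 (step 6): P = [1, 2, 9] / [4, 8] / [5];  Q = [1, 2, 4] / [3, 6] / [5]
  Insert 3 (step 7): P = [1, 2, 3] / [4, 8, 9] / [5];  Q = [1, 2, 4] / [3, 6, 7] / [5]
  Insert 7 (step 8): P = [1, 2, 3, 7] / [4, 8, 9] / [5];  Q = [1, 2, 4, 8] / [3, 6, 7] / [5]
  Insert 6 (step 9): P = [1, 2, 3, 6] / [4, 7, 9] / [5, 8];  Q = [1, 2, 4, 8] / [3, 6, 7] / [5, 9]
Final shape: (4, 3, 2).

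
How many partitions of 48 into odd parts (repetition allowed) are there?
p_odd(48) = 2910

Enumerate partitions using only odd parts via the recurrence o(n, m) = o(n, m−2) + o(n−m, m) over odd m, starting from the largest odd part ≤ n. This gives p_odd(48) = 2910. (Euler's theorem: equals the count of distinct-part partitions.)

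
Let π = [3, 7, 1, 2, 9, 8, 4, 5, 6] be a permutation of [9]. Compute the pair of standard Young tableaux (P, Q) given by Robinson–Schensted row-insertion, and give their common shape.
P = [1, 2, 4, 5, 6] / [3, 7, 8] / [9];  Q = [1, 2, 5, 8, 9] / [3, 4, 6] / [7];  common shape = (5, 3, 1)

Row-insert the values π_1, π_2, … into P one at a time, bumping the leftmost entry strictly greater than the inserted value down to the next row. The recording tableau Q records, in position (i, j), the step at which that cell was added to P.
  Insert 3 (step 1): P = [3];  Q = [1]
  Insert 7 (step 2): P = [3, 7];  Q = [1, 2]
  Insert 1 (step 3): P = [1, 7] / [3];  Q = [1, 2] / [3]
  Insert 2 (step 4): P = [1, 2] / [3, 7];  Q = [1, 2] / [3, 4]
  Insert 9 (step 5): P = [1, 2, 9] / [3, 7];  Q = [1, 2, 5] / [3, 4]
  Insert 8 (step 6): P = [1, 2, 8] / [3, 7, 9];  Q = [1, 2, 5] / [3, 4, 6]
  Insert 4 (step 7): P = [1, 2, 4] / [3, 7, 8] / [9];  Q = [1, 2, 5] / [3, 4, 6] / [7]
  Insert 5 (step 8): P = [1, 2, 4, 5] / [3, 7, 8] / [9];  Q = [1, 2, 5, 8] / [3, 4, 6] / [7]
  Insert 6 (step 9): P = [1, 2, 4, 5, 6] / [3, 7, 8] / [9];  Q = [1, 2, 5, 8, 9] / [3, 4, 6] / [7]
Final shape: (5, 3, 1).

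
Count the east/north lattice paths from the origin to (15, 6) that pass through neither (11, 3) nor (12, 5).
Number of paths = 21140

Inclusion–exclusion. Total paths: C(21, 15) = 54264. Through P₁: C(14, 11)·C(7, 4) = 12740. Through P₂: C(17, 12)·C(4, 3) = 24752. Since P₁ is strictly southwest of P₂, a monotone path through both must visit P₁ then P₂; paths through both = C(14, 11)·C(3, 1)·C(4, 3) = 4368. Avoid both = 54264 − 12740 − 24752 + 4368 = 21140.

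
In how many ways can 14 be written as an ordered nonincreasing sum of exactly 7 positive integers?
p(14, 7 parts) = 15

Partitions of n into exactly k parts ↔ partitions of n − k into at most k parts (subtract 1 from each part). For n = 14, k = 7, the partitions are: 8+1+1+1+1+1+1, 7+2+1+1+1+1+1, 6+3+1+1+1+1+1, 6+2+2+1+1+1+1, 5+4+1+1+1+1+1, 5+3+2+1+1+1+1, 5+2+2+2+1+1+1, 4+4+2+1+1+1+1, 4+3+3+1+1+1+1, 4+3+2+2+1+1+1, 4+2+2+2+2+1+1, 3+3+3+2+1+1+1, 3+3+2+2+2+1+1, 3+2+2+2+2+2+1, 2+2+2+2+2+2+2. Count = 15.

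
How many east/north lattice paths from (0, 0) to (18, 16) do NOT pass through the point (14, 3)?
Number of paths = 2202343030

Total paths from (0, 0) to (18, 16): C(34, 18) = 2203961430. Paths through (14, 3): (paths (0, 0) → (14, 3)) × (paths (14, 3) → (18, 16)) = C(17, 14) · C(17, 4) = 680 · 2380 = 1618400. Avoidance count = 2203961430 − 1618400 = 2202343030.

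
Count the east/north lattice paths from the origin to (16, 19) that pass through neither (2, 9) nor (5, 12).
Number of paths = 3790139358

Inclusion–exclusion. Total paths: C(35, 16) = 4059928950. Through P₁: C(11, 2)·C(24, 14) = 107869080. Through P₂: C(17, 5)·C(18, 11) = 196926912. Since P₁ is strictly southwest of P₂, a monotone path through both must visit P₁ then P₂; paths through both = C(11, 2)·C(6, 3)·C(18, 11) = 35006400. Avoid both = 4059928950 − 107869080 − 196926912 + 35006400 = 3790139358.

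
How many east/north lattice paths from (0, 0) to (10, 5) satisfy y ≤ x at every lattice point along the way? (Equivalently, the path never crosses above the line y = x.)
Number of paths = 1638

By the reflection principle (André's argument), the number of monotone paths to (10, 5) with n ≤ m that never go above y = x is C(15, 10) − C(15, 11) = 3003 − 1365 = 1638.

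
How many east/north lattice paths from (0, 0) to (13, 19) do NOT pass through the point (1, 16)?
Number of paths = 347365865

Total paths from (0, 0) to (13, 19): C(32, 13) = 347373600. Paths through (1, 16): (paths (0, 0) → (1, 16)) × (paths (1, 16) → (13, 19)) = C(17, 1) · C(15, 12) = 17 · 455 = 7735. Avoidance count = 347373600 − 7735 = 347365865.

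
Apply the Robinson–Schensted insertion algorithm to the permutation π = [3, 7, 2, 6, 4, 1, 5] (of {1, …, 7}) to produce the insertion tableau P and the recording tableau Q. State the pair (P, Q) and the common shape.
P = [1, 4, 5] / [2, 6] / [3] / [7];  Q = [1, 2, 7] / [3, 4] / [5] / [6];  common shape = (3, 2, 1, 1)

Row-insert the values π_1, π_2, … into P one at a time, bumping the leftmost entry strictly greater than the inserted value down to the next row. The recording tableau Q records, in position (i, j), the step at which that cell was added to P.
  Insert 3 (step 1): P = [3];  Q = [1]
  Insert 7 (step 2): P = [3, 7];  Q = [1, 2]
  Insert 2 (step 3): P = [2, 7] / [3];  Q = [1, 2] / [3]
  Insert 6 (step 4): P = [2, 6] / [3, 7];  Q = [1, 2] / [3, 4]
  Insert 4 (step 5): P = [2, 4] / [3, 6] / [7];  Q = [1, 2] / [3, 4] / [5]
  Insert 1 (step 6): P = [1, 4] / [2, 6] / [3] / [7];  Q = [1, 2] / [3, 4] / [5] / [6]
  Insert 5 (step 7): P = [1, 4, 5] / [2, 6] / [3] / [7];  Q = [1, 2, 7] / [3, 4] / [5] / [6]
Final shape: (3, 2, 1, 1).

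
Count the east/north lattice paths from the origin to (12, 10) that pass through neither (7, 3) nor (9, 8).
Number of paths = 333706

Inclusion–exclusion. Total paths: C(22, 12) = 646646. Through P₁: C(10, 7)·C(12, 5) = 95040. Through P₂: C(17, 9)·C(5, 3) = 243100. Since P₁ is strictly southwest of P₂, a monotone path through both must visit P₁ then P₂; paths through both = C(10, 7)·C(7, 2)·C(5, 3) = 25200. Avoid both = 646646 − 95040 − 243100 + 25200 = 333706.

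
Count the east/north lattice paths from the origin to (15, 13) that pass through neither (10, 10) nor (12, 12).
Number of paths = 20713344

Inclusion–exclusion. Total paths: C(28, 15) = 37442160. Through P₁: C(20, 10)·C(8, 5) = 10346336. Through P₂: C(24, 12)·C(4, 3) = 10816624. Since P₁ is strictly southwest of P₂, a monotone path through both must visit P₁ then P₂; paths through both = C(20, 10)·C(4, 2)·C(4, 3) = 4434144. Avoid both = 37442160 − 10346336 − 10816624 + 4434144 = 20713344.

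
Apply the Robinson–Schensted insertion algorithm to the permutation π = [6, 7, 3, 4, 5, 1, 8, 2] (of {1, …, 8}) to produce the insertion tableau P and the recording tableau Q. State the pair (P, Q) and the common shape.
P = [1, 2, 5, 8] / [3, 4] / [6, 7];  Q = [1, 2, 5, 7] / [3, 4] / [6, 8];  common shape = (4, 2, 2)

Row-insert the values π_1, π_2, … into P one at a time, bumping the leftmost entry strictly greater than the inserted value down to the next row. The recording tableau Q records, in position (i, j), the step at which that cell was added to P.
  Insert 6 (step 1): P = [6];  Q = [1]
  Insert 7 (step 2): P = [6, 7];  Q = [1, 2]
  Insert 3 (step 3): P = [3, 7] / [6];  Q = [1, 2] / [3]
  Insert 4 (step 4): P = [3, 4] / [6, 7];  Q = [1, 2] / [3, 4]
  Insert 5 (step 5): P = [3, 4, 5] / [6, 7];  Q = [1, 2, 5] / [3, 4]
  Insert 1 (step 6): P = [1, 4, 5] / [3, 7] / [6];  Q = [1, 2, 5] / [3, 4] / [6]
  Insert 8 (step 7): P = [1, 4, 5, 8] / [3, 7] / [6];  Q = [1, 2, 5, 7] / [3, 4] / [6]
  Insert 2 (step 8): P = [1, 2, 5, 8] / [3, 4] / [6, 7];  Q = [1, 2, 5, 7] / [3, 4] / [6, 8]
Final shape: (4, 2, 2).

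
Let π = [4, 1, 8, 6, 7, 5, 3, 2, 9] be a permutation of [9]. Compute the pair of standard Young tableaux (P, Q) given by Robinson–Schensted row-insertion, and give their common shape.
P = [1, 2, 7, 9] / [3, 5] / [4] / [6] / [8];  Q = [1, 3, 5, 9] / [2, 4] / [6] / [7] / [8];  common shape = (4, 2, 1, 1, 1)

Row-insert the values π_1, π_2, … into P one at a time, bumping the leftmost entry strictly greater than the inserted value down to the next row. The recording tableau Q records, in position (i, j), the step at which that cell was added to P.
  Insert 4 (step 1): P = [4];  Q = [1]
  Insert 1 (step 2): P = [1] / [4];  Q = [1] / [2]
  Insert 8 (step 3): P = [1, 8] / [4];  Q = [1, 3] / [2]
  Insert 6 (step 4): P = [1, 6] / [4, 8];  Q = [1, 3] / [2, 4]
  Insert 7 (step 5): P = [1, 6, 7] / [4, 8];  Q = [1, 3, 5] / [2, 4]
  Insert 5 (step 6): P = [1, 5, 7] / [4, 6] / [8];  Q = [1, 3, 5] / [2, 4] / [6]
  Insert 3 (step 7): P = [1, 3, 7] / [4, 5] / [6] / [8];  Q = [1, 3, 5] / [2, 4] / [6] / [7]
  Insert 2 (step 8): P = [1, 2, 7] / [3, 5] / [4] / [6] / [8];  Q = [1, 3, 5] / [2, 4] / [6] / [7] / [8]
  Insert 9 (step 9): P = [1, 2, 7, 9] / [3, 5] / [4] / [6] / [8];  Q = [1, 3, 5, 9] / [2, 4] / [6] / [7] / [8]
Final shape: (4, 2, 1, 1, 1).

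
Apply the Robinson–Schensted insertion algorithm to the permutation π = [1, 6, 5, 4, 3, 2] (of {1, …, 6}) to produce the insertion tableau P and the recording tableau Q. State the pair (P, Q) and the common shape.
P = [1, 2] / [3] / [4] / [5] / [6];  Q = [1, 2] / [3] / [4] / [5] / [6];  common shape = (2, 1, 1, 1, 1)

Row-insert the values π_1, π_2, … into P one at a time, bumping the leftmost entry strictly greater than the inserted value down to the next row. The recording tableau Q records, in position (i, j), the step at which that cell was added to P.
  Insert 1 (step 1): P = [1];  Q = [1]
  Insert 6 (step 2): P = [1, 6];  Q = [1, 2]
  Insert 5 (step 3): P = [1, 5] / [6];  Q = [1, 2] / [3]
  Insert 4 (step 4): P = [1, 4] / [5] / [6];  Q = [1, 2] / [3] / [4]
  Insert 3 (step 5): P = [1, 3] / [4] / [5] / [6];  Q = [1, 2] / [3] / [4] / [5]
  Insert 2 (step 6): P = [1, 2] / [3] / [4] / [5] / [6];  Q = [1, 2] / [3] / [4] / [5] / [6]
Final shape: (2, 1, 1, 1, 1).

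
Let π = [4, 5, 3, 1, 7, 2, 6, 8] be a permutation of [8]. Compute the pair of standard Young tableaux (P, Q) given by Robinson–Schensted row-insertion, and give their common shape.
P = [1, 2, 6, 8] / [3, 5, 7] / [4];  Q = [1, 2, 5, 8] / [3, 6, 7] / [4];  common shape = (4, 3, 1)

Row-insert the values π_1, π_2, … into P one at a time, bumping the leftmost entry strictly greater than the inserted value down to the next row. The recording tableau Q records, in position (i, j), the step at which that cell was added to P.
  Insert 4 (step 1): P = [4];  Q = [1]
  Insert 5 (step 2): P = [4, 5];  Q = [1, 2]
  Insert 3 (step 3): P = [3, 5] / [4];  Q = [1, 2] / [3]
  Insert 1 (step 4): P = [1, 5] / [3] / [4];  Q = [1, 2] / [3] / [4]
  Insert 7 (step 5): P = [1, 5, 7] / [3] / [4];  Q = [1, 2, 5] / [3] / [4]
  Insert 2 (step 6): P = [1, 2, 7] / [3, 5] / [4];  Q = [1, 2, 5] / [3, 6] / [4]
  Insert 6 (step 7): P = [1, 2, 6] / [3, 5, 7] / [4];  Q = [1, 2, 5] / [3, 6, 7] / [4]
  Insert 8 (step 8): P = [1, 2, 6, 8] / [3, 5, 7] / [4];  Q = [1, 2, 5, 8] / [3, 6, 7] / [4]
Final shape: (4, 3, 1).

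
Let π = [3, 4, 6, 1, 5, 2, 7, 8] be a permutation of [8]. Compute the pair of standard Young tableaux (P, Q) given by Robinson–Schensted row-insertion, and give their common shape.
P = [1, 2, 5, 7, 8] / [3, 4] / [6];  Q = [1, 2, 3, 7, 8] / [4, 5] / [6];  common shape = (5, 2, 1)

Row-insert the values π_1, π_2, … into P one at a time, bumping the leftmost entry strictly greater than the inserted value down to the next row. The recording tableau Q records, in position (i, j), the step at which that cell was added to P.
  Insert 3 (step 1): P = [3];  Q = [1]
  Insert 4 (step 2): P = [3, 4];  Q = [1, 2]
  Insert 6 (step 3): P = [3, 4, 6];  Q = [1, 2, 3]
  Insert 1 (step 4): P = [1, 4, 6] / [3];  Q = [1, 2, 3] / [4]
  Insert 5 (step 5): P = [1, 4, 5] / [3, 6];  Q = [1, 2, 3] / [4, 5]
  Insert 2 (step 6): P = [1, 2, 5] / [3, 4] / [6];  Q = [1, 2, 3] / [4, 5] / [6]
  Insert 7 (step 7): P = [1, 2, 5, 7] / [3, 4] / [6];  Q = [1, 2, 3, 7] / [4, 5] / [6]
  Insert 8 (step 8): P = [1, 2, 5, 7, 8] / [3, 4] / [6];  Q = [1, 2, 3, 7, 8] / [4, 5] / [6]
Final shape: (5, 2, 1).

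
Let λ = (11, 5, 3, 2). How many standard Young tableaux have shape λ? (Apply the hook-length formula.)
# SYT of shape (11, 5, 3, 2) = 61047000

Hook-length formula: f^λ = n! / Π hook(c), product over all cells c of the Young diagram. For λ = (11, 5, 3, 2), n = 21 boxes. Hook lengths by row (left-to-right, top-to-bottom): [14, 13, 11, 9, 8, 6, 5, 4, 3, 2, 1]; [7, 6, 4, 2, 1]; [4, 3, 1]; [2, 1]. Product of hooks = 836911595520. So f^λ = 21! / 836911595520 = 51090942171709440000 / 836911595520 = 61047000.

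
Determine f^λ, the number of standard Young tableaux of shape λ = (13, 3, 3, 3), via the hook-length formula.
# SYT of shape (13, 3, 3, 3) = 10669659

Hook-length formula: f^λ = n! / Π hook(c), product over all cells c of the Young diagram. For λ = (13, 3, 3, 3), n = 22 boxes. Hook lengths by row (left-to-right, top-to-bottom): [16, 15, 14, 10, 9, 8, 7, 6, 5, 4, 3, 2, 1]; [5, 4, 3]; [4, 3, 2]; [3, 2, 1]. Product of hooks = 105345515520000. So f^λ = 22! / 105345515520000 = 1124000727777607680000 / 105345515520000 = 10669659.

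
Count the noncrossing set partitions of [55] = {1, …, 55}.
C_55 = 1759414616608818870992479875972

These noncrossing partitions are counted by the Catalan number C_n = (1/(n + 1)) · C(2n, n). For n = 55: C_55 = (1/56) · C(110, 55) = 98527218530093856775578873054432/56 = 1759414616608818870992479875972.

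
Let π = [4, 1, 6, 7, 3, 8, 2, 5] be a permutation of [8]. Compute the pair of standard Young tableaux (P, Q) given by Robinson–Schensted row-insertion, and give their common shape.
P = [1, 2, 5, 8] / [3, 6, 7] / [4];  Q = [1, 3, 4, 6] / [2, 5, 8] / [7];  common shape = (4, 3, 1)

Row-insert the values π_1, π_2, … into P one at a time, bumping the leftmost entry strictly greater than the inserted value down to the next row. The recording tableau Q records, in position (i, j), the step at which that cell was added to P.
  Insert 4 (step 1): P = [4];  Q = [1]
  Insert 1 (step 2): P = [1] / [4];  Q = [1] / [2]
  Insert 6 (step 3): P = [1, 6] / [4];  Q = [1, 3] / [2]
  Insert 7 (step 4): P = [1, 6, 7] / [4];  Q = [1, 3, 4] / [2]
  Insert 3 (step 5): P = [1, 3, 7] / [4, 6];  Q = [1, 3, 4] / [2, 5]
  Insert 8 (step 6): P = [1, 3, 7, 8] / [4, 6];  Q = [1, 3, 4, 6] / [2, 5]
  Insert 2 (step 7): P = [1, 2, 7, 8] / [3, 6] / [4];  Q = [1, 3, 4, 6] / [2, 5] / [7]
  Insert 5 (step 8): P = [1, 2, 5, 8] / [3, 6, 7] / [4];  Q = [1, 3, 4, 6] / [2, 5, 8] / [7]
Final shape: (4, 3, 1).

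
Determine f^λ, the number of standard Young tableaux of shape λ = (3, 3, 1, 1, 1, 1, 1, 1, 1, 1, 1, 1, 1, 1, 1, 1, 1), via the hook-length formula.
# SYT of shape (3, 3, 1, 1, 1, 1, 1, 1, 1, 1, 1, 1, 1, 1, 1, 1, 1) = 9520

Hook-length formula: f^λ = n! / Π hook(c), product over all cells c of the Young diagram. For λ = (3, 3, 1, 1, 1, 1, 1, 1, 1, 1, 1, 1, 1, 1, 1, 1, 1), n = 21 boxes. Hook lengths by row (left-to-right, top-to-bottom): [19, 3, 2]; [18, 2, 1]; [15]; [14]; [13]; [12]; [11]; [10]; [9]; [8]; [7]; [6]; [5]; [4]; [3]; [2]; [1]. Product of hooks = 5366695606272000. So f^λ = 21! / 5366695606272000 = 51090942171709440000 / 5366695606272000 = 9520.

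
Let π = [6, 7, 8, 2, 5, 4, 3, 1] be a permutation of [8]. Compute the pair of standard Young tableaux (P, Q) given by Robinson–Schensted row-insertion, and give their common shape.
P = [1, 3, 8] / [2, 7] / [4] / [5] / [6];  Q = [1, 2, 3] / [4, 5] / [6] / [7] / [8];  common shape = (3, 2, 1, 1, 1)

Row-insert the values π_1, π_2, … into P one at a time, bumping the leftmost entry strictly greater than the inserted value down to the next row. The recording tableau Q records, in position (i, j), the step at which that cell was added to P.
  Insert 6 (step 1): P = [6];  Q = [1]
  Insert 7 (step 2): P = [6, 7];  Q = [1, 2]
  Insert 8 (step 3): P = [6, 7, 8];  Q = [1, 2, 3]
  Insert 2 (step 4): P = [2, 7, 8] / [6];  Q = [1, 2, 3] / [4]
  Insert 5 (step 5): P = [2, 5, 8] / [6, 7];  Q = [1, 2, 3] / [4, 5]
  Insert 4 (step 6): P = [2, 4, 8] / [5, 7] / [6];  Q = [1, 2, 3] / [4, 5] / [6]
  Insert 3 (step 7): P = [2, 3, 8] / [4, 7] / [5] / [6];  Q = [1, 2, 3] / [4, 5] / [6] / [7]
  Insert 1 (step 8): P = [1, 3, 8] / [2, 7] / [4] / [5] / [6];  Q = [1, 2, 3] / [4, 5] / [6] / [7] / [8]
Final shape: (3, 2, 1, 1, 1).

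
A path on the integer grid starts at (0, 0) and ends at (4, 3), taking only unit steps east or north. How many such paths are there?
Number of paths = 35

A monotone lattice path from (0, 0) to (4, 3) consists of 4 east steps and 3 north steps in some order, so it is determined by which 4 of the 7 steps are east. The count is C(7, 4) = 35.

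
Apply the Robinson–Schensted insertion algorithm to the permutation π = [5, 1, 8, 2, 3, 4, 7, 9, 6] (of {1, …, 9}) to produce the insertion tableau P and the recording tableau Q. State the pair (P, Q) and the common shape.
P = [1, 2, 3, 4, 6, 9] / [5, 7] / [8];  Q = [1, 3, 5, 6, 7, 8] / [2, 4] / [9];  common shape = (6, 2, 1)

Row-insert the values π_1, π_2, … into P one at a time, bumping the leftmost entry strictly greater than the inserted value down to the next row. The recording tableau Q records, in position (i, j), the step at which that cell was added to P.
  Insert 5 (step 1): P = [5];  Q = [1]
  Insert 1 (step 2): P = [1] / [5];  Q = [1] / [2]
  Insert 8 (step 3): P = [1, 8] / [5];  Q = [1, 3] / [2]
  Insert 2 (step 4): P = [1, 2] / [5, 8];  Q = [1, 3] / [2, 4]
  Insert 3 (step 5): P = [1, 2, 3] / [5, 8];  Q = [1, 3, 5] / [2, 4]
  Insert 4 (step 6): P = [1, 2, 3, 4] / [5, 8];  Q = [1, 3, 5, 6] / [2, 4]
  Insert 7 (step 7): P = [1, 2, 3, 4, 7] / [5, 8];  Q = [1, 3, 5, 6, 7] / [2, 4]
  Insert 9 (step 8): P = [1, 2, 3, 4, 7, 9] / [5, 8];  Q = [1, 3, 5, 6, 7, 8] / [2, 4]
  Insert 6 (step 9): P = [1, 2, 3, 4, 6, 9] / [5, 7] / [8];  Q = [1, 3, 5, 6, 7, 8] / [2, 4] / [9]
Final shape: (6, 2, 1).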